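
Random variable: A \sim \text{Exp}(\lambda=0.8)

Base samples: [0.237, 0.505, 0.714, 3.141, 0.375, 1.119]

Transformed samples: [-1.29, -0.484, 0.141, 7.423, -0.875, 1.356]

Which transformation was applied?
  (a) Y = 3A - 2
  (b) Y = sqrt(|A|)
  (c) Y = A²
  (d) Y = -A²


Checking option (a) Y = 3A - 2:
  A = 0.237 -> Y = -1.29 ✓
  A = 0.505 -> Y = -0.484 ✓
  A = 0.714 -> Y = 0.141 ✓
All samples match this transformation.

(a) 3A - 2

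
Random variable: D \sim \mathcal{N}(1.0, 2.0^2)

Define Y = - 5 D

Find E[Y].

For Y = -5D:
E[Y] = -5 * E[D]
E[D] = 1.0 = 1
E[Y] = -5 * 1 = -5

-5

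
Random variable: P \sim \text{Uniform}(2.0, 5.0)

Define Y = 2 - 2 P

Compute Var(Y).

For Y = aP + b: Var(Y) = a² * Var(P)
Var(P) = (5 - 2)^2/12 = 0.75
Var(Y) = (-2)² * 0.75 = 4 * 0.75 = 3

3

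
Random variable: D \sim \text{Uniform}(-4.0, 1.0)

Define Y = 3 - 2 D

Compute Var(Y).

For Y = aD + b: Var(Y) = a² * Var(D)
Var(D) = (1 + 4)^2/12 = 2.0833333
Var(Y) = (-2)² * 2.0833333 = 4 * 2.0833333 = 8.3333333

8.3333333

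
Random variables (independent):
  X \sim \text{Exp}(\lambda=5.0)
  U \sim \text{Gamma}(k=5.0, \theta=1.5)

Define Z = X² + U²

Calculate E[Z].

E[Z] = E[X²] + E[U²]
E[X²] = Var(X) + E[X]² = 0.04 + 0.04 = 0.08
E[U²] = Var(U) + E[U]² = 11.25 + 56.25 = 67.5
E[Z] = 0.08 + 67.5 = 67.58

67.58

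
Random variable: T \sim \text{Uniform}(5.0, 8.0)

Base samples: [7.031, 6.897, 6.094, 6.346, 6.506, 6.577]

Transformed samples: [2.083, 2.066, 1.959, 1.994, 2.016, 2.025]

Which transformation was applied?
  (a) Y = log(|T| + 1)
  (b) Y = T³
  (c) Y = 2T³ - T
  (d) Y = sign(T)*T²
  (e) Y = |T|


Checking option (a) Y = log(|T| + 1):
  T = 7.031 -> Y = 2.083 ✓
  T = 6.897 -> Y = 2.066 ✓
  T = 6.094 -> Y = 1.959 ✓
All samples match this transformation.

(a) log(|T| + 1)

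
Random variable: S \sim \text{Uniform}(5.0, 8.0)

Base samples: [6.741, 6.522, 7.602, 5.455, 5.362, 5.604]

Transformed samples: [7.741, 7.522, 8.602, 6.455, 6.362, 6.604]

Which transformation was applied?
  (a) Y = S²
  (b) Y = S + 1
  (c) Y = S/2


Checking option (b) Y = S + 1:
  S = 6.741 -> Y = 7.741 ✓
  S = 6.522 -> Y = 7.522 ✓
  S = 7.602 -> Y = 8.602 ✓
All samples match this transformation.

(b) S + 1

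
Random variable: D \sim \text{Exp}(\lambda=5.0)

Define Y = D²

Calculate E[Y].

Using E[X²] = Var(X) + (E[X])²:
E[D] = 0.2
Var(D) = 1/5.0^2 = 0.04
E[D²] = 0.04 + 0.2² = 0.04 + 0.04 = 0.08

0.08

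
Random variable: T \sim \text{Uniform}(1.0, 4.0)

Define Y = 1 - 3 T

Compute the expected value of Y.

For Y = -3T + 1:
E[Y] = -3 * E[T] + 1
E[T] = (1 + 4)/2 = 2.5
E[Y] = -3 * 2.5 + 1 = -6.5

-6.5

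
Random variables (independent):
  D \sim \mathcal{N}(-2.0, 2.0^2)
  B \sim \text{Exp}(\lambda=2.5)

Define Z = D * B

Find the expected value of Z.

For independent RVs: E[XY] = E[X]*E[Y]
E[D] = -2
E[B] = 0.4
E[Z] = -2 * 0.4 = -0.8

-0.8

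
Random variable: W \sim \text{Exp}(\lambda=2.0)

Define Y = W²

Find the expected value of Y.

E[W²] = Var(W) + (E[W])² = 0.25 + 0.25 = 0.5

0.5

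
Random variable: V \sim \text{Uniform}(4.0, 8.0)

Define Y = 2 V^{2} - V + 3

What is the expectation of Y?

E[Y] = 2*E[V²] - 1*E[V] + 3
E[V] = 6
E[V²] = Var(V) + (E[V])² = 1.3333333 + 36 = 37.333333
E[Y] = 2*37.333333 - 1*6 + 3 = 71.666667

71.666667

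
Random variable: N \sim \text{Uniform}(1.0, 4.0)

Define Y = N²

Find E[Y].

E[N²] = Var(N) + (E[N])² = 0.75 + 6.25 = 7

7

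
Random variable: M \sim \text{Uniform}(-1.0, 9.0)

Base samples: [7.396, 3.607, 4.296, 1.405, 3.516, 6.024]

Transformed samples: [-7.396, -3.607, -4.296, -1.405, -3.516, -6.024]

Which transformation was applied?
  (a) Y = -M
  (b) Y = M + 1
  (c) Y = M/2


Checking option (a) Y = -M:
  M = 7.396 -> Y = -7.396 ✓
  M = 3.607 -> Y = -3.607 ✓
  M = 4.296 -> Y = -4.296 ✓
All samples match this transformation.

(a) -M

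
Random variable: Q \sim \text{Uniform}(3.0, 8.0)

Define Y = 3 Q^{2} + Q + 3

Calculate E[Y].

E[Y] = 3*E[Q²] + 1*E[Q] + 3
E[Q] = 5.5
E[Q²] = Var(Q) + (E[Q])² = 2.0833333 + 30.25 = 32.333333
E[Y] = 3*32.333333 + 1*5.5 + 3 = 105.5

105.5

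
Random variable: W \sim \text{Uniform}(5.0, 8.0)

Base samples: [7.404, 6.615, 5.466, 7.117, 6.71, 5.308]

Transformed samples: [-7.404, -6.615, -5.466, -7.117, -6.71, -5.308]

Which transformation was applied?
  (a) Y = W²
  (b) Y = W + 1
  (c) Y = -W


Checking option (c) Y = -W:
  W = 7.404 -> Y = -7.404 ✓
  W = 6.615 -> Y = -6.615 ✓
  W = 5.466 -> Y = -5.466 ✓
All samples match this transformation.

(c) -W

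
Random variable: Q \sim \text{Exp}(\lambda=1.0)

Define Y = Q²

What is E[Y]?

E[Q²] = Var(Q) + (E[Q])² = 1 + 1 = 2

2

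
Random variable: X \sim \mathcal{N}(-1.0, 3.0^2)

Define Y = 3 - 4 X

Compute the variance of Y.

For Y = aX + b: Var(Y) = a² * Var(X)
Var(X) = 3.0^2 = 9
Var(Y) = (-4)² * 9 = 16 * 9 = 144

144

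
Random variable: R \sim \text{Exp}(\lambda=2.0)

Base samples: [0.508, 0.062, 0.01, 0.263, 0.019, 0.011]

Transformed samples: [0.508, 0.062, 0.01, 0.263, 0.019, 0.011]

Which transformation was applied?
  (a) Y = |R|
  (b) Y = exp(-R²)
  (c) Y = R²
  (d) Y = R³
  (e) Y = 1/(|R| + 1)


Checking option (a) Y = |R|:
  R = 0.508 -> Y = 0.508 ✓
  R = 0.062 -> Y = 0.062 ✓
  R = 0.01 -> Y = 0.01 ✓
All samples match this transformation.

(a) |R|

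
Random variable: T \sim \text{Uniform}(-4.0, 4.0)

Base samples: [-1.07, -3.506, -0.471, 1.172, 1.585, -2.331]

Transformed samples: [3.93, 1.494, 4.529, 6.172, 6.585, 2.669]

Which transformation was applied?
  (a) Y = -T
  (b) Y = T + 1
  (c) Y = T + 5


Checking option (c) Y = T + 5:
  T = -1.07 -> Y = 3.93 ✓
  T = -3.506 -> Y = 1.494 ✓
  T = -0.471 -> Y = 4.529 ✓
All samples match this transformation.

(c) T + 5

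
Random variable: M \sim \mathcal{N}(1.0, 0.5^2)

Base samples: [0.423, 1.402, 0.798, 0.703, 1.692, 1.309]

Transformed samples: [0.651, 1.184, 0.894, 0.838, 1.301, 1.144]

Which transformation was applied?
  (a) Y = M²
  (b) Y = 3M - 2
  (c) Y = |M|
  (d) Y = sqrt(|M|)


Checking option (d) Y = sqrt(|M|):
  M = 0.423 -> Y = 0.651 ✓
  M = 1.402 -> Y = 1.184 ✓
  M = 0.798 -> Y = 0.894 ✓
All samples match this transformation.

(d) sqrt(|M|)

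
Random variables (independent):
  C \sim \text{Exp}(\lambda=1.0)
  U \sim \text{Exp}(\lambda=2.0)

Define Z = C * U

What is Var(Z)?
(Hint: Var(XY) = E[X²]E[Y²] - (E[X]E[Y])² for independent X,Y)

Var(XY) = E[X²]E[Y²] - (E[X]E[Y])²
E[C] = 1, Var(C) = 1
E[U] = 0.5, Var(U) = 0.25
E[C²] = 1 + 1² = 2
E[U²] = 0.25 + 0.5² = 0.5
Var(Z) = 2*0.5 - (1*0.5)²
= 1 - 0.25 = 0.75

0.75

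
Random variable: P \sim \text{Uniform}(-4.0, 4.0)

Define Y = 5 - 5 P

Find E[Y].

For Y = -5P + 5:
E[Y] = -5 * E[P] + 5
E[P] = (-4 + 4)/2 = 0
E[Y] = -5 * 0 + 5 = 5

5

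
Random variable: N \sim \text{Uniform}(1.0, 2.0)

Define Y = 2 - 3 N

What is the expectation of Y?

For Y = -3N + 2:
E[Y] = -3 * E[N] + 2
E[N] = (1 + 2)/2 = 1.5
E[Y] = -3 * 1.5 + 2 = -2.5

-2.5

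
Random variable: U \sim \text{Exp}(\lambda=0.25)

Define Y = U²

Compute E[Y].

Using E[X²] = Var(X) + (E[X])²:
E[U] = 4
Var(U) = 1/0.25^2 = 16
E[U²] = 16 + 4² = 16 + 16 = 32

32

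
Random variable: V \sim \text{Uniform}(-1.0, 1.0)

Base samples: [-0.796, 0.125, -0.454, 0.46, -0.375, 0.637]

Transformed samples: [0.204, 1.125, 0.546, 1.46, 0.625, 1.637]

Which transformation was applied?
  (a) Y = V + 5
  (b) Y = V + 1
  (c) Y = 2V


Checking option (b) Y = V + 1:
  V = -0.796 -> Y = 0.204 ✓
  V = 0.125 -> Y = 1.125 ✓
  V = -0.454 -> Y = 0.546 ✓
All samples match this transformation.

(b) V + 1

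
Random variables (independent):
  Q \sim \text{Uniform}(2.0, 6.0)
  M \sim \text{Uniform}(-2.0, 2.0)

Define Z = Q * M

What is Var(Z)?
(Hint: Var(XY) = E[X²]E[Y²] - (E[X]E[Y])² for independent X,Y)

Var(XY) = E[X²]E[Y²] - (E[X]E[Y])²
E[Q] = 4, Var(Q) = 1.3333333
E[M] = 0, Var(M) = 1.3333333
E[Q²] = 1.3333333 + 4² = 17.333333
E[M²] = 1.3333333 + 0² = 1.3333333
Var(Z) = 17.333333*1.3333333 - (4*0)²
= 23.111111 - 0 = 23.111111

23.111111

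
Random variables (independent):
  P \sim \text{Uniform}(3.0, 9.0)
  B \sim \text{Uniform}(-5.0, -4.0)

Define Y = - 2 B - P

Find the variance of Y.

For independent RVs: Var(aX + bY) = a²Var(X) + b²Var(Y)
Var(P) = 3
Var(B) = 0.083333333
Var(Y) = (-1)²*3 + (-2)²*0.083333333
= 1*3 + 4*0.083333333 = 3.3333333

3.3333333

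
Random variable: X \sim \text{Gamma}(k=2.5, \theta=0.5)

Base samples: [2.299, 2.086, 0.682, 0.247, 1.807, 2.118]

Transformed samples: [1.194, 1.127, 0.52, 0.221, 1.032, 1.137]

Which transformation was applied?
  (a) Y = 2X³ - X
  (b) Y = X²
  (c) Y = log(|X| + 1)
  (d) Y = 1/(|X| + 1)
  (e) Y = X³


Checking option (c) Y = log(|X| + 1):
  X = 2.299 -> Y = 1.194 ✓
  X = 2.086 -> Y = 1.127 ✓
  X = 0.682 -> Y = 0.52 ✓
All samples match this transformation.

(c) log(|X| + 1)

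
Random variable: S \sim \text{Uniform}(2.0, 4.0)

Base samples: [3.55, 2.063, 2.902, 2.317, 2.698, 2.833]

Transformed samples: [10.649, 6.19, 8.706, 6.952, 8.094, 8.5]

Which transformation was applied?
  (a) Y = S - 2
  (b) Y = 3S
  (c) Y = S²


Checking option (b) Y = 3S:
  S = 3.55 -> Y = 10.649 ✓
  S = 2.063 -> Y = 6.19 ✓
  S = 2.902 -> Y = 8.706 ✓
All samples match this transformation.

(b) 3S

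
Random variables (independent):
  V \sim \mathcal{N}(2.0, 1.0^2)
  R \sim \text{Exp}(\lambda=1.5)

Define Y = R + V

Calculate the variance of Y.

For independent RVs: Var(aX + bY) = a²Var(X) + b²Var(Y)
Var(V) = 1
Var(R) = 0.44444444
Var(Y) = 1²*1 + 1²*0.44444444
= 1*1 + 1*0.44444444 = 1.4444444

1.4444444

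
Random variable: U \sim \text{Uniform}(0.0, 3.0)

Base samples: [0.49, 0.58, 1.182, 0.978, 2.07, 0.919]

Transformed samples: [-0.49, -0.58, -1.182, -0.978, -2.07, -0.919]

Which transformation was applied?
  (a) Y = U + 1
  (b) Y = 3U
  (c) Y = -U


Checking option (c) Y = -U:
  U = 0.49 -> Y = -0.49 ✓
  U = 0.58 -> Y = -0.58 ✓
  U = 1.182 -> Y = -1.182 ✓
All samples match this transformation.

(c) -U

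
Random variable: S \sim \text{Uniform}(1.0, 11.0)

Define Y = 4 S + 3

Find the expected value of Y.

For Y = 4S + 3:
E[Y] = 4 * E[S] + 3
E[S] = (1 + 11)/2 = 6
E[Y] = 4 * 6 + 3 = 27

27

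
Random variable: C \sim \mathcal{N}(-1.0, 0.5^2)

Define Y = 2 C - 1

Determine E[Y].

For Y = 2C - 1:
E[Y] = 2 * E[C] - 1
E[C] = -1.0 = -1
E[Y] = 2 * (-1) - 1 = -3

-3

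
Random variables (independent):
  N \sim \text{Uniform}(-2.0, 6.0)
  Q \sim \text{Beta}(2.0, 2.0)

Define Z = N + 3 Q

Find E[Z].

E[Z] = 1*E[N] + 3*E[Q]
E[N] = 2
E[Q] = 0.5
E[Z] = 1*2 + 3*0.5 = 3.5

3.5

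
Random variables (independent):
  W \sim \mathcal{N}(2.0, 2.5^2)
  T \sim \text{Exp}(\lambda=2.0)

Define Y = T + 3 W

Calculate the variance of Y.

For independent RVs: Var(aX + bY) = a²Var(X) + b²Var(Y)
Var(W) = 6.25
Var(T) = 0.25
Var(Y) = 3²*6.25 + 1²*0.25
= 9*6.25 + 1*0.25 = 56.5

56.5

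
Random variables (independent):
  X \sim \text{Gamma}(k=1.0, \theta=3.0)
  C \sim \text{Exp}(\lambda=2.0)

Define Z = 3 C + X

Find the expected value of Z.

E[Z] = 1*E[X] + 3*E[C]
E[X] = 3
E[C] = 0.5
E[Z] = 1*3 + 3*0.5 = 4.5

4.5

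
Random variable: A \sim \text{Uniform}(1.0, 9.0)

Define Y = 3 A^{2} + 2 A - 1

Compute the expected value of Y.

E[Y] = 3*E[A²] + 2*E[A] - 1
E[A] = 5
E[A²] = Var(A) + (E[A])² = 5.3333333 + 25 = 30.333333
E[Y] = 3*30.333333 + 2*5 - 1 = 100

100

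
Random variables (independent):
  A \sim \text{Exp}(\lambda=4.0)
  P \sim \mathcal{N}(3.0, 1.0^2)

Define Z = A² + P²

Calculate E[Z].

E[Z] = E[A²] + E[P²]
E[A²] = Var(A) + E[A]² = 0.0625 + 0.0625 = 0.125
E[P²] = Var(P) + E[P]² = 1 + 9 = 10
E[Z] = 0.125 + 10 = 10.125

10.125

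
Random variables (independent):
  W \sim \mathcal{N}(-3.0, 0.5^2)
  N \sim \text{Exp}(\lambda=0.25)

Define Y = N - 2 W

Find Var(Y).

For independent RVs: Var(aX + bY) = a²Var(X) + b²Var(Y)
Var(W) = 0.25
Var(N) = 16
Var(Y) = (-2)²*0.25 + 1²*16
= 4*0.25 + 1*16 = 17

17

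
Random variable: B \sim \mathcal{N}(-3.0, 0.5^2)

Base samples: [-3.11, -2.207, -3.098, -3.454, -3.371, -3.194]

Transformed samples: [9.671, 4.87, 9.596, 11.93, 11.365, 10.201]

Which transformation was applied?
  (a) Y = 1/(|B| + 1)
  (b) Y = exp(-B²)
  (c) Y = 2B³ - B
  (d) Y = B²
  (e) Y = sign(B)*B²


Checking option (d) Y = B²:
  B = -3.11 -> Y = 9.671 ✓
  B = -2.207 -> Y = 4.87 ✓
  B = -3.098 -> Y = 9.596 ✓
All samples match this transformation.

(d) B²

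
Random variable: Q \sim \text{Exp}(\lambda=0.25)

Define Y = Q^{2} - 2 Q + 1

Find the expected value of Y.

E[Y] = 1*E[Q²] - 2*E[Q] + 1
E[Q] = 4
E[Q²] = Var(Q) + (E[Q])² = 16 + 16 = 32
E[Y] = 1*32 - 2*4 + 1 = 25

25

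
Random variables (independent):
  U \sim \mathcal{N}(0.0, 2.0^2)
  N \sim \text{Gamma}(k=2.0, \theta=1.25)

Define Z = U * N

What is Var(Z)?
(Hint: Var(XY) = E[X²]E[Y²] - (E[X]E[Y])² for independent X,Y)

Var(XY) = E[X²]E[Y²] - (E[X]E[Y])²
E[U] = 0, Var(U) = 4
E[N] = 2.5, Var(N) = 3.125
E[U²] = 4 + 0² = 4
E[N²] = 3.125 + 2.5² = 9.375
Var(Z) = 4*9.375 - (0*2.5)²
= 37.5 - 0 = 37.5

37.5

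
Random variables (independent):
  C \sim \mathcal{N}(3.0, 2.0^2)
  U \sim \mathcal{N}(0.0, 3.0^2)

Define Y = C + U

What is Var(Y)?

For independent RVs: Var(aX + bY) = a²Var(X) + b²Var(Y)
Var(C) = 4
Var(U) = 9
Var(Y) = 1²*4 + 1²*9
= 1*4 + 1*9 = 13

13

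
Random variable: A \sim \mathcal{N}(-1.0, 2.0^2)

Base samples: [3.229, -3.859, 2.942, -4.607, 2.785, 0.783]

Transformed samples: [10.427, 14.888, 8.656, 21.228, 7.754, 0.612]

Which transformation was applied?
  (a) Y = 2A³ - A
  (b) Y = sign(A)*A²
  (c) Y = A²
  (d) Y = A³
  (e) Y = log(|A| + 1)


Checking option (c) Y = A²:
  A = 3.229 -> Y = 10.427 ✓
  A = -3.859 -> Y = 14.888 ✓
  A = 2.942 -> Y = 8.656 ✓
All samples match this transformation.

(c) A²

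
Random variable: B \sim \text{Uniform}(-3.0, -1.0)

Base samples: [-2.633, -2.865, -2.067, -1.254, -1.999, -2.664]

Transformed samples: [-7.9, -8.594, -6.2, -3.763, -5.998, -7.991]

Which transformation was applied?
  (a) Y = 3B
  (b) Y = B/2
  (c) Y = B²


Checking option (a) Y = 3B:
  B = -2.633 -> Y = -7.9 ✓
  B = -2.865 -> Y = -8.594 ✓
  B = -2.067 -> Y = -6.2 ✓
All samples match this transformation.

(a) 3B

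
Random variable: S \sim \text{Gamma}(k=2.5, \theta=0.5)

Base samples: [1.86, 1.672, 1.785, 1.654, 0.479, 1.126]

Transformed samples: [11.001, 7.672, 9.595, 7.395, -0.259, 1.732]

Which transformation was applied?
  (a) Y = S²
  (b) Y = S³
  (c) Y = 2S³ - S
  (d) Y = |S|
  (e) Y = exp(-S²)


Checking option (c) Y = 2S³ - S:
  S = 1.86 -> Y = 11.001 ✓
  S = 1.672 -> Y = 7.672 ✓
  S = 1.785 -> Y = 9.595 ✓
All samples match this transformation.

(c) 2S³ - S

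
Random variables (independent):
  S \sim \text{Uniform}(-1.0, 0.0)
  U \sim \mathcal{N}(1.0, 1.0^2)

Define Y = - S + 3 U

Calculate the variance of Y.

For independent RVs: Var(aX + bY) = a²Var(X) + b²Var(Y)
Var(S) = 0.083333333
Var(U) = 1
Var(Y) = (-1)²*0.083333333 + 3²*1
= 1*0.083333333 + 9*1 = 9.0833333

9.0833333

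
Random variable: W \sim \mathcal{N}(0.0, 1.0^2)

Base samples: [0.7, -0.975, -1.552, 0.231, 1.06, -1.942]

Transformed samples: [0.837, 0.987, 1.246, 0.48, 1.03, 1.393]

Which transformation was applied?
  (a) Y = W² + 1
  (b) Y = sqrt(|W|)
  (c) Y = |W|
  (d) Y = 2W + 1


Checking option (b) Y = sqrt(|W|):
  W = 0.7 -> Y = 0.837 ✓
  W = -0.975 -> Y = 0.987 ✓
  W = -1.552 -> Y = 1.246 ✓
All samples match this transformation.

(b) sqrt(|W|)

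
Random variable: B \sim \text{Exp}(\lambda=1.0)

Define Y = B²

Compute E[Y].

Using E[X²] = Var(X) + (E[X])²:
E[B] = 1
Var(B) = 1/1.0^2 = 1
E[B²] = 1 + 1² = 1 + 1 = 2

2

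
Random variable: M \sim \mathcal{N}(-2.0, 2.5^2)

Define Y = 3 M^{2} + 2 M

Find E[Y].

E[Y] = 3*E[M²] + 2*E[M]
E[M] = -2
E[M²] = Var(M) + (E[M])² = 6.25 + 4 = 10.25
E[Y] = 3*10.25 + 2*(-2) = 26.75

26.75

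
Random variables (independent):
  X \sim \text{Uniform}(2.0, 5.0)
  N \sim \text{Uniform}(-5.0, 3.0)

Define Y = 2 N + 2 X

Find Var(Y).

For independent RVs: Var(aX + bY) = a²Var(X) + b²Var(Y)
Var(X) = 0.75
Var(N) = 5.3333333
Var(Y) = 2²*0.75 + 2²*5.3333333
= 4*0.75 + 4*5.3333333 = 24.333333

24.333333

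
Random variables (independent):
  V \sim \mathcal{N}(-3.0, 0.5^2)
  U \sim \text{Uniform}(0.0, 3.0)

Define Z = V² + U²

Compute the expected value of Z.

E[Z] = E[V²] + E[U²]
E[V²] = Var(V) + E[V]² = 0.25 + 9 = 9.25
E[U²] = Var(U) + E[U]² = 0.75 + 2.25 = 3
E[Z] = 9.25 + 3 = 12.25

12.25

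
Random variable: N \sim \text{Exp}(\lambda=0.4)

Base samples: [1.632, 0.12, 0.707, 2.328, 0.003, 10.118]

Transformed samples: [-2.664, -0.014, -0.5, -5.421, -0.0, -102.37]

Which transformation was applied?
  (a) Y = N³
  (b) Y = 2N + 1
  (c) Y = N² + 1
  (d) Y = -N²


Checking option (d) Y = -N²:
  N = 1.632 -> Y = -2.664 ✓
  N = 0.12 -> Y = -0.014 ✓
  N = 0.707 -> Y = -0.5 ✓
All samples match this transformation.

(d) -N²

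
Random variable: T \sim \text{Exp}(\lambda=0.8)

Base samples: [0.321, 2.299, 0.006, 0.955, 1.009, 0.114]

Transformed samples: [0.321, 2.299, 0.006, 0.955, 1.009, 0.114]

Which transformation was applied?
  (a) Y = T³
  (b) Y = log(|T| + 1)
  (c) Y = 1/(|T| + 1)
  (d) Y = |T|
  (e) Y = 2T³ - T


Checking option (d) Y = |T|:
  T = 0.321 -> Y = 0.321 ✓
  T = 2.299 -> Y = 2.299 ✓
  T = 0.006 -> Y = 0.006 ✓
All samples match this transformation.

(d) |T|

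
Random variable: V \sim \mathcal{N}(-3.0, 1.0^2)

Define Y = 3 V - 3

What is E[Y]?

For Y = 3V - 3:
E[Y] = 3 * E[V] - 3
E[V] = -3.0 = -3
E[Y] = 3 * (-3) - 3 = -12

-12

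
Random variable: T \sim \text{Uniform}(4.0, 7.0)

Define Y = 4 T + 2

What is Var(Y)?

For Y = aT + b: Var(Y) = a² * Var(T)
Var(T) = (7 - 4)^2/12 = 0.75
Var(Y) = 4² * 0.75 = 16 * 0.75 = 12

12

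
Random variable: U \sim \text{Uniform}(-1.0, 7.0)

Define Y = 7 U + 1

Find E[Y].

For Y = 7U + 1:
E[Y] = 7 * E[U] + 1
E[U] = (-1 + 7)/2 = 3
E[Y] = 7 * 3 + 1 = 22

22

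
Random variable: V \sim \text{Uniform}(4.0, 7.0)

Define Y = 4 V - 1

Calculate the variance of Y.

For Y = aV + b: Var(Y) = a² * Var(V)
Var(V) = (7 - 4)^2/12 = 0.75
Var(Y) = 4² * 0.75 = 16 * 0.75 = 12

12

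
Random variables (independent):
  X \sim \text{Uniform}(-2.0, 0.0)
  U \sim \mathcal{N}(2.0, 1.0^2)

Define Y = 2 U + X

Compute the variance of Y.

For independent RVs: Var(aX + bY) = a²Var(X) + b²Var(Y)
Var(X) = 0.33333333
Var(U) = 1
Var(Y) = 1²*0.33333333 + 2²*1
= 1*0.33333333 + 4*1 = 4.3333333

4.3333333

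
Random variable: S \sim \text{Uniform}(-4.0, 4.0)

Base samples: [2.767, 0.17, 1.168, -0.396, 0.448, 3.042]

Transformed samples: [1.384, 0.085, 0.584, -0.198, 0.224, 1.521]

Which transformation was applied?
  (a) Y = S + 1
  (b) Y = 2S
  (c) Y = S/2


Checking option (c) Y = S/2:
  S = 2.767 -> Y = 1.384 ✓
  S = 0.17 -> Y = 0.085 ✓
  S = 1.168 -> Y = 0.584 ✓
All samples match this transformation.

(c) S/2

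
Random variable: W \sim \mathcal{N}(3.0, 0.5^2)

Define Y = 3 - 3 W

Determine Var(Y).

For Y = aW + b: Var(Y) = a² * Var(W)
Var(W) = 0.5^2 = 0.25
Var(Y) = (-3)² * 0.25 = 9 * 0.25 = 2.25

2.25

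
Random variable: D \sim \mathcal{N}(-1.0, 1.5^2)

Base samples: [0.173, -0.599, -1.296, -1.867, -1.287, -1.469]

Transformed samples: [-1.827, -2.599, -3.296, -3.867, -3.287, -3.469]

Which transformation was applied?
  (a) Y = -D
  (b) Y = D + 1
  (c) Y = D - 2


Checking option (c) Y = D - 2:
  D = 0.173 -> Y = -1.827 ✓
  D = -0.599 -> Y = -2.599 ✓
  D = -1.296 -> Y = -3.296 ✓
All samples match this transformation.

(c) D - 2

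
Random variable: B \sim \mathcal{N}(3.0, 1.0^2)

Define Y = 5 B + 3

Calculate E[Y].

For Y = 5B + 3:
E[Y] = 5 * E[B] + 3
E[B] = 3.0 = 3
E[Y] = 5 * 3 + 3 = 18

18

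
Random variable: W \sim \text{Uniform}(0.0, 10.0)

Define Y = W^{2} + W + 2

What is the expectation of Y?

E[Y] = 1*E[W²] + 1*E[W] + 2
E[W] = 5
E[W²] = Var(W) + (E[W])² = 8.3333333 + 25 = 33.333333
E[Y] = 1*33.333333 + 1*5 + 2 = 40.333333

40.333333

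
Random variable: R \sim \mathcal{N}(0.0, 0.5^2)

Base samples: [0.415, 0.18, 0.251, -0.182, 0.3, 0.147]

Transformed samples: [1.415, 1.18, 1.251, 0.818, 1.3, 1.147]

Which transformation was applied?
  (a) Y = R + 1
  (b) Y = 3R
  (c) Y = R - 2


Checking option (a) Y = R + 1:
  R = 0.415 -> Y = 1.415 ✓
  R = 0.18 -> Y = 1.18 ✓
  R = 0.251 -> Y = 1.251 ✓
All samples match this transformation.

(a) R + 1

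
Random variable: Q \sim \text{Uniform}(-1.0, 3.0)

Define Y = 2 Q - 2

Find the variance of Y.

For Y = aQ + b: Var(Y) = a² * Var(Q)
Var(Q) = (3 + 1)^2/12 = 1.3333333
Var(Y) = 2² * 1.3333333 = 4 * 1.3333333 = 5.3333333

5.3333333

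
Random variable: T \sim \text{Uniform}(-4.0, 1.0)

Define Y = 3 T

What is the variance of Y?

For Y = aT + b: Var(Y) = a² * Var(T)
Var(T) = (1 + 4)^2/12 = 2.0833333
Var(Y) = 3² * 2.0833333 = 9 * 2.0833333 = 18.75

18.75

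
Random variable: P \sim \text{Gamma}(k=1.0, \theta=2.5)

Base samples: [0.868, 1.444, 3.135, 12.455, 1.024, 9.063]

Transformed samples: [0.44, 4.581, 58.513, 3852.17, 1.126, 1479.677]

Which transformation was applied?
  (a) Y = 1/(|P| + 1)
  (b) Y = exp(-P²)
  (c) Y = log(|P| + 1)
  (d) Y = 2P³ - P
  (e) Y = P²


Checking option (d) Y = 2P³ - P:
  P = 0.868 -> Y = 0.44 ✓
  P = 1.444 -> Y = 4.581 ✓
  P = 3.135 -> Y = 58.513 ✓
All samples match this transformation.

(d) 2P³ - P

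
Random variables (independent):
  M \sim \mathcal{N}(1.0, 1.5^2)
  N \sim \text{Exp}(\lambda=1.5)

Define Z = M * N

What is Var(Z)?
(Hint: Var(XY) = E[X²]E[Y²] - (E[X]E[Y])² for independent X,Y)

Var(XY) = E[X²]E[Y²] - (E[X]E[Y])²
E[M] = 1, Var(M) = 2.25
E[N] = 0.66666667, Var(N) = 0.44444444
E[M²] = 2.25 + 1² = 3.25
E[N²] = 0.44444444 + 0.66666667² = 0.88888889
Var(Z) = 3.25*0.88888889 - (1*0.66666667)²
= 2.8888889 - 0.44444444 = 2.4444444

2.4444444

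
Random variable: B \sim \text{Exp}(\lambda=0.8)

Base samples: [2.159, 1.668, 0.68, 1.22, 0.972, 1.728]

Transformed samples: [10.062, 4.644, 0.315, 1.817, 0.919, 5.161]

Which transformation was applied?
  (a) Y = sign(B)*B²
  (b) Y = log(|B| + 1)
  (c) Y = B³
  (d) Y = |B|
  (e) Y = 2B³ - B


Checking option (c) Y = B³:
  B = 2.159 -> Y = 10.062 ✓
  B = 1.668 -> Y = 4.644 ✓
  B = 0.68 -> Y = 0.315 ✓
All samples match this transformation.

(c) B³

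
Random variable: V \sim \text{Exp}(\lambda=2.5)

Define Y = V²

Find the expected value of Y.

E[V²] = Var(V) + (E[V])² = 0.16 + 0.16 = 0.32

0.32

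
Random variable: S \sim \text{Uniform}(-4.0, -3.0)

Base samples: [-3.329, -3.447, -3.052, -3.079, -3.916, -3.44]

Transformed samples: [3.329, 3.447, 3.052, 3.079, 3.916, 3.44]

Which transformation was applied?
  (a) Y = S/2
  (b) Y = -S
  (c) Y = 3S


Checking option (b) Y = -S:
  S = -3.329 -> Y = 3.329 ✓
  S = -3.447 -> Y = 3.447 ✓
  S = -3.052 -> Y = 3.052 ✓
All samples match this transformation.

(b) -S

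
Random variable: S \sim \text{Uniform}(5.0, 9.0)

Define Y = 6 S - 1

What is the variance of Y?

For Y = aS + b: Var(Y) = a² * Var(S)
Var(S) = (9 - 5)^2/12 = 1.3333333
Var(Y) = 6² * 1.3333333 = 36 * 1.3333333 = 48

48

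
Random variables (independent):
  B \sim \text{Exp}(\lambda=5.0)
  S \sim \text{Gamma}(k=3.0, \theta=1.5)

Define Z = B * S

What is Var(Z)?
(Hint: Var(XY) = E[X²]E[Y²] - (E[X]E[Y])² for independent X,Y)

Var(XY) = E[X²]E[Y²] - (E[X]E[Y])²
E[B] = 0.2, Var(B) = 0.04
E[S] = 4.5, Var(S) = 6.75
E[B²] = 0.04 + 0.2² = 0.08
E[S²] = 6.75 + 4.5² = 27
Var(Z) = 0.08*27 - (0.2*4.5)²
= 2.16 - 0.81 = 1.35

1.35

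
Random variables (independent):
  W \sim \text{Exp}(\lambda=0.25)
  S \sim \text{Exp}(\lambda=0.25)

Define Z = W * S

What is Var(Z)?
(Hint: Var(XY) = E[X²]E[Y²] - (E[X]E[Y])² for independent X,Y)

Var(XY) = E[X²]E[Y²] - (E[X]E[Y])²
E[W] = 4, Var(W) = 16
E[S] = 4, Var(S) = 16
E[W²] = 16 + 4² = 32
E[S²] = 16 + 4² = 32
Var(Z) = 32*32 - (4*4)²
= 1024 - 256 = 768

768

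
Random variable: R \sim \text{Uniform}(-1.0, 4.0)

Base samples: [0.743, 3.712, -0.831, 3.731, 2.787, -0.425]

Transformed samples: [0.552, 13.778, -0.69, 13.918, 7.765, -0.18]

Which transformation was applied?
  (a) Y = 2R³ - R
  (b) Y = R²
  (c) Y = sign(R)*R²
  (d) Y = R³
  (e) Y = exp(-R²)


Checking option (c) Y = sign(R)*R²:
  R = 0.743 -> Y = 0.552 ✓
  R = 3.712 -> Y = 13.778 ✓
  R = -0.831 -> Y = -0.69 ✓
All samples match this transformation.

(c) sign(R)*R²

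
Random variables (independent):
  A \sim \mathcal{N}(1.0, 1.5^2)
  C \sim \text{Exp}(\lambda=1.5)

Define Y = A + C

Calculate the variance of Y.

For independent RVs: Var(aX + bY) = a²Var(X) + b²Var(Y)
Var(A) = 2.25
Var(C) = 0.44444444
Var(Y) = 1²*2.25 + 1²*0.44444444
= 1*2.25 + 1*0.44444444 = 2.6944444

2.6944444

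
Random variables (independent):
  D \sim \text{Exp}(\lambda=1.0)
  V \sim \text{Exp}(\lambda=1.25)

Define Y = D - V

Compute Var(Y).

For independent RVs: Var(aX + bY) = a²Var(X) + b²Var(Y)
Var(D) = 1
Var(V) = 0.64
Var(Y) = 1²*1 + (-1)²*0.64
= 1*1 + 1*0.64 = 1.64

1.64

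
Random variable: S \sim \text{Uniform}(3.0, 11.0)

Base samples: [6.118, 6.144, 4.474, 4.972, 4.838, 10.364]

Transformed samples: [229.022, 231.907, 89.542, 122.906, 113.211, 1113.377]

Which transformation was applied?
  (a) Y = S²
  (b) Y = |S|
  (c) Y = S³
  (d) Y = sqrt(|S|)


Checking option (c) Y = S³:
  S = 6.118 -> Y = 229.022 ✓
  S = 6.144 -> Y = 231.907 ✓
  S = 4.474 -> Y = 89.542 ✓
All samples match this transformation.

(c) S³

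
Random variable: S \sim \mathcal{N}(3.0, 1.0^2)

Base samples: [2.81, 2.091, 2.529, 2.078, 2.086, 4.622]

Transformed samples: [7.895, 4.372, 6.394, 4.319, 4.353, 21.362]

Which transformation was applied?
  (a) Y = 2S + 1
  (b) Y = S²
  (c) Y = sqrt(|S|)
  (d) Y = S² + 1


Checking option (b) Y = S²:
  S = 2.81 -> Y = 7.895 ✓
  S = 2.091 -> Y = 4.372 ✓
  S = 2.529 -> Y = 6.394 ✓
All samples match this transformation.

(b) S²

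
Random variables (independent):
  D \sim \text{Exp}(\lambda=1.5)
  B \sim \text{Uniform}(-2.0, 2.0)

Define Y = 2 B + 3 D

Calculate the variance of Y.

For independent RVs: Var(aX + bY) = a²Var(X) + b²Var(Y)
Var(D) = 0.44444444
Var(B) = 1.3333333
Var(Y) = 3²*0.44444444 + 2²*1.3333333
= 9*0.44444444 + 4*1.3333333 = 9.3333333

9.3333333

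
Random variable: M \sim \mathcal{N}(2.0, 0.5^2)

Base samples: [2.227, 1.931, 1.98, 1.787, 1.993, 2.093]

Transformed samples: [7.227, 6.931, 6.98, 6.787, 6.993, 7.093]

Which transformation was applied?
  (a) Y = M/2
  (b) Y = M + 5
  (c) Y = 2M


Checking option (b) Y = M + 5:
  M = 2.227 -> Y = 7.227 ✓
  M = 1.931 -> Y = 6.931 ✓
  M = 1.98 -> Y = 6.98 ✓
All samples match this transformation.

(b) M + 5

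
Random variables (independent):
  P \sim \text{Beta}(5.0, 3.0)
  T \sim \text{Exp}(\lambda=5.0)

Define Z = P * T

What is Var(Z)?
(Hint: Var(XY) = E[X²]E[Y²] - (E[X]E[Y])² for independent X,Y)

Var(XY) = E[X²]E[Y²] - (E[X]E[Y])²
E[P] = 0.625, Var(P) = 0.026041667
E[T] = 0.2, Var(T) = 0.04
E[P²] = 0.026041667 + 0.625² = 0.41666667
E[T²] = 0.04 + 0.2² = 0.08
Var(Z) = 0.41666667*0.08 - (0.625*0.2)²
= 0.033333333 - 0.015625 = 0.017708333

0.017708333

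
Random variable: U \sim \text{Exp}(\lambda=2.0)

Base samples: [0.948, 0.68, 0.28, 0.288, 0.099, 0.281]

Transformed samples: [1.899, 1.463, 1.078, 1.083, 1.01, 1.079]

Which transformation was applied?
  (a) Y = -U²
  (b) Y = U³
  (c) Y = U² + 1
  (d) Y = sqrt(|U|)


Checking option (c) Y = U² + 1:
  U = 0.948 -> Y = 1.899 ✓
  U = 0.68 -> Y = 1.463 ✓
  U = 0.28 -> Y = 1.078 ✓
All samples match this transformation.

(c) U² + 1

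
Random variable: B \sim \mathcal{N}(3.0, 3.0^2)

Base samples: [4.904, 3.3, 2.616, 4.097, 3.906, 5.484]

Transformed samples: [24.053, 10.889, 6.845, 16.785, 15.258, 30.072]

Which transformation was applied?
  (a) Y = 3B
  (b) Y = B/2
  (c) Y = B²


Checking option (c) Y = B²:
  B = 4.904 -> Y = 24.053 ✓
  B = 3.3 -> Y = 10.889 ✓
  B = 2.616 -> Y = 6.845 ✓
All samples match this transformation.

(c) B²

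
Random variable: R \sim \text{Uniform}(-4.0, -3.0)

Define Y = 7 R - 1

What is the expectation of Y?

For Y = 7R - 1:
E[Y] = 7 * E[R] - 1
E[R] = (-4 - 3)/2 = -3.5
E[Y] = 7 * (-3.5) - 1 = -25.5

-25.5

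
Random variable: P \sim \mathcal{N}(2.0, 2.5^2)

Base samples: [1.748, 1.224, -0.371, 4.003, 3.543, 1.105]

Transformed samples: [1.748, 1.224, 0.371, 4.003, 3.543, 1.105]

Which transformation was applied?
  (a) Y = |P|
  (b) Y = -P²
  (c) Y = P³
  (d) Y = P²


Checking option (a) Y = |P|:
  P = 1.748 -> Y = 1.748 ✓
  P = 1.224 -> Y = 1.224 ✓
  P = -0.371 -> Y = 0.371 ✓
All samples match this transformation.

(a) |P|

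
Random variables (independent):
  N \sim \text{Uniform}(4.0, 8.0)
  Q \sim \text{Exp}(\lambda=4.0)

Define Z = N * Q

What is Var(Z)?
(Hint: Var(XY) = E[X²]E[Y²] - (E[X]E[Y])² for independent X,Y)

Var(XY) = E[X²]E[Y²] - (E[X]E[Y])²
E[N] = 6, Var(N) = 1.3333333
E[Q] = 0.25, Var(Q) = 0.0625
E[N²] = 1.3333333 + 6² = 37.333333
E[Q²] = 0.0625 + 0.25² = 0.125
Var(Z) = 37.333333*0.125 - (6*0.25)²
= 4.6666667 - 2.25 = 2.4166667

2.4166667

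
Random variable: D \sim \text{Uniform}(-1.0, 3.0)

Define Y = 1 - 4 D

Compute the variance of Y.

For Y = aD + b: Var(Y) = a² * Var(D)
Var(D) = (3 + 1)^2/12 = 1.3333333
Var(Y) = (-4)² * 1.3333333 = 16 * 1.3333333 = 21.333333

21.333333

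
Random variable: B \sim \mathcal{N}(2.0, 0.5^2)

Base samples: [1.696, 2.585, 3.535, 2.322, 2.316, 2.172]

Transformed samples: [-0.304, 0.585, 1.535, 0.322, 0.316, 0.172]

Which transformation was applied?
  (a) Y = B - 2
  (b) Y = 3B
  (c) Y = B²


Checking option (a) Y = B - 2:
  B = 1.696 -> Y = -0.304 ✓
  B = 2.585 -> Y = 0.585 ✓
  B = 3.535 -> Y = 1.535 ✓
All samples match this transformation.

(a) B - 2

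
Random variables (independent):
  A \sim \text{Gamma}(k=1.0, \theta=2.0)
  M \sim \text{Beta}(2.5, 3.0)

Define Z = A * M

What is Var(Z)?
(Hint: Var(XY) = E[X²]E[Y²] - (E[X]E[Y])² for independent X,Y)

Var(XY) = E[X²]E[Y²] - (E[X]E[Y])²
E[A] = 2, Var(A) = 4
E[M] = 0.45454545, Var(M) = 0.038143675
E[A²] = 4 + 2² = 8
E[M²] = 0.038143675 + 0.45454545² = 0.24475524
Var(Z) = 8*0.24475524 - (2*0.45454545)²
= 1.958042 - 0.82644628 = 1.1315957

1.1315957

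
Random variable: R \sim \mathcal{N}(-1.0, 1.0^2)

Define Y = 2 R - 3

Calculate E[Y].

For Y = 2R - 3:
E[Y] = 2 * E[R] - 3
E[R] = -1.0 = -1
E[Y] = 2 * (-1) - 3 = -5

-5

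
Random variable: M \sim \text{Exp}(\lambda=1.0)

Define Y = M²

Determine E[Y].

Using E[X²] = Var(X) + (E[X])²:
E[M] = 1
Var(M) = 1/1.0^2 = 1
E[M²] = 1 + 1² = 1 + 1 = 2

2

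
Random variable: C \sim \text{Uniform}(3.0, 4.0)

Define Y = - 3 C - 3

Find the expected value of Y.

For Y = -3C - 3:
E[Y] = -3 * E[C] - 3
E[C] = (3 + 4)/2 = 3.5
E[Y] = -3 * 3.5 - 3 = -13.5

-13.5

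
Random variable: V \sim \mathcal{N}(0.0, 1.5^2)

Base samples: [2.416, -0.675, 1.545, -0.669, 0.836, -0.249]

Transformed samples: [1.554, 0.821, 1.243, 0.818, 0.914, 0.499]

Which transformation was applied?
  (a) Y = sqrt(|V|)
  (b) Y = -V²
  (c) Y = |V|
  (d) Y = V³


Checking option (a) Y = sqrt(|V|):
  V = 2.416 -> Y = 1.554 ✓
  V = -0.675 -> Y = 0.821 ✓
  V = 1.545 -> Y = 1.243 ✓
All samples match this transformation.

(a) sqrt(|V|)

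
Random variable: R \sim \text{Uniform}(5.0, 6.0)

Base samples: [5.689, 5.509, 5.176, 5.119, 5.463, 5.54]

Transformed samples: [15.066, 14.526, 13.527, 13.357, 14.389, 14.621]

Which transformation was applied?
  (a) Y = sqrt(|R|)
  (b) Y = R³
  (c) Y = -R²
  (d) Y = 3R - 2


Checking option (d) Y = 3R - 2:
  R = 5.689 -> Y = 15.066 ✓
  R = 5.509 -> Y = 14.526 ✓
  R = 5.176 -> Y = 13.527 ✓
All samples match this transformation.

(d) 3R - 2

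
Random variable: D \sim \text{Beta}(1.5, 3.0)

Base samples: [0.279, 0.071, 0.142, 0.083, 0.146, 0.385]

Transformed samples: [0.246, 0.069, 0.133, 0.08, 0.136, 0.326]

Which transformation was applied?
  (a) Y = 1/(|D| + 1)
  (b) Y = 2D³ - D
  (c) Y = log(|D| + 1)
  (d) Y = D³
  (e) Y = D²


Checking option (c) Y = log(|D| + 1):
  D = 0.279 -> Y = 0.246 ✓
  D = 0.071 -> Y = 0.069 ✓
  D = 0.142 -> Y = 0.133 ✓
All samples match this transformation.

(c) log(|D| + 1)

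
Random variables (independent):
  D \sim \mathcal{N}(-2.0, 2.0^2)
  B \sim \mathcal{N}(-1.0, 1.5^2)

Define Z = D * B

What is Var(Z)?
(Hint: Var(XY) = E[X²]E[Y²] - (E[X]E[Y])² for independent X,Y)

Var(XY) = E[X²]E[Y²] - (E[X]E[Y])²
E[D] = -2, Var(D) = 4
E[B] = -1, Var(B) = 2.25
E[D²] = 4 + (-2)² = 8
E[B²] = 2.25 + (-1)² = 3.25
Var(Z) = 8*3.25 - (-2*(-1))²
= 26 - 4 = 22

22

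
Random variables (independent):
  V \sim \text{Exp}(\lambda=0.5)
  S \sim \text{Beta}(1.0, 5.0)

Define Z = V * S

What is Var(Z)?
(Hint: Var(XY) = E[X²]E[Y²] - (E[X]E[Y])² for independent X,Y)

Var(XY) = E[X²]E[Y²] - (E[X]E[Y])²
E[V] = 2, Var(V) = 4
E[S] = 0.16666667, Var(S) = 0.01984127
E[V²] = 4 + 2² = 8
E[S²] = 0.01984127 + 0.16666667² = 0.047619048
Var(Z) = 8*0.047619048 - (2*0.16666667)²
= 0.38095238 - 0.11111111 = 0.26984127

0.26984127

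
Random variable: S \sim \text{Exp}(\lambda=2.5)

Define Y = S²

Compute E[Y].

Using E[X²] = Var(X) + (E[X])²:
E[S] = 0.4
Var(S) = 1/2.5^2 = 0.16
E[S²] = 0.16 + 0.4² = 0.16 + 0.16 = 0.32

0.32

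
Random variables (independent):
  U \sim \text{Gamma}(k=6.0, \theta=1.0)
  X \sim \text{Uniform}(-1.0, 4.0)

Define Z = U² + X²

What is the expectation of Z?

E[Z] = E[U²] + E[X²]
E[U²] = Var(U) + E[U]² = 6 + 36 = 42
E[X²] = Var(X) + E[X]² = 2.0833333 + 2.25 = 4.3333333
E[Z] = 42 + 4.3333333 = 46.333333

46.333333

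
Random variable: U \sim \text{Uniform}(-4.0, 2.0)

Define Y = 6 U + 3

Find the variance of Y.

For Y = aU + b: Var(Y) = a² * Var(U)
Var(U) = (2 + 4)^2/12 = 3
Var(Y) = 6² * 3 = 36 * 3 = 108

108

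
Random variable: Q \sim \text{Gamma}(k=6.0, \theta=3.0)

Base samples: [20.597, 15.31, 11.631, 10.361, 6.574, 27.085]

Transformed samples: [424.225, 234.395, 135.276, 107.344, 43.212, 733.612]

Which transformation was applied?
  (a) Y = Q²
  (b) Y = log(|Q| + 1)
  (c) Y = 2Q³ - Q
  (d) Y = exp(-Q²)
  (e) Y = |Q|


Checking option (a) Y = Q²:
  Q = 20.597 -> Y = 424.225 ✓
  Q = 15.31 -> Y = 234.395 ✓
  Q = 11.631 -> Y = 135.276 ✓
All samples match this transformation.

(a) Q²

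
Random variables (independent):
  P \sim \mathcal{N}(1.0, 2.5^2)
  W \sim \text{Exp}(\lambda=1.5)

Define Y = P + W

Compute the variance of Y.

For independent RVs: Var(aX + bY) = a²Var(X) + b²Var(Y)
Var(P) = 6.25
Var(W) = 0.44444444
Var(Y) = 1²*6.25 + 1²*0.44444444
= 1*6.25 + 1*0.44444444 = 6.6944444

6.6944444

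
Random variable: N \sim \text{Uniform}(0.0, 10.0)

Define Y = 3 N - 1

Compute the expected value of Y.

For Y = 3N - 1:
E[Y] = 3 * E[N] - 1
E[N] = (0 + 10)/2 = 5
E[Y] = 3 * 5 - 1 = 14

14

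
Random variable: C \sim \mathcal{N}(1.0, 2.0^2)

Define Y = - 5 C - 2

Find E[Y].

For Y = -5C - 2:
E[Y] = -5 * E[C] - 2
E[C] = 1.0 = 1
E[Y] = -5 * 1 - 2 = -7

-7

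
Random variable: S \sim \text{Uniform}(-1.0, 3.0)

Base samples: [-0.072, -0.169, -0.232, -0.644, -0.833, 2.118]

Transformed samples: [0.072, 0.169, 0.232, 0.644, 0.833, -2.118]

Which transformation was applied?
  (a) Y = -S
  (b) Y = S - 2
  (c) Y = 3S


Checking option (a) Y = -S:
  S = -0.072 -> Y = 0.072 ✓
  S = -0.169 -> Y = 0.169 ✓
  S = -0.232 -> Y = 0.232 ✓
All samples match this transformation.

(a) -S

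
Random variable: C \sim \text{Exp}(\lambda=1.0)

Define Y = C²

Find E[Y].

Using E[X²] = Var(X) + (E[X])²:
E[C] = 1
Var(C) = 1/1.0^2 = 1
E[C²] = 1 + 1² = 1 + 1 = 2

2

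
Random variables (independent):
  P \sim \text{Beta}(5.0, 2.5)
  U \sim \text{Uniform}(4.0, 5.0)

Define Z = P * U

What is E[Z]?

For independent RVs: E[XY] = E[X]*E[Y]
E[P] = 0.66666667
E[U] = 4.5
E[Z] = 0.66666667 * 4.5 = 3

3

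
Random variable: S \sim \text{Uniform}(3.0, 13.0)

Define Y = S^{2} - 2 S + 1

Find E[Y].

E[Y] = 1*E[S²] - 2*E[S] + 1
E[S] = 8
E[S²] = Var(S) + (E[S])² = 8.3333333 + 64 = 72.333333
E[Y] = 1*72.333333 - 2*8 + 1 = 57.333333

57.333333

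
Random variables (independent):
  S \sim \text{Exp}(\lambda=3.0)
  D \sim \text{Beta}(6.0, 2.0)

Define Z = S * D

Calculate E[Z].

For independent RVs: E[XY] = E[X]*E[Y]
E[S] = 0.33333333
E[D] = 0.75
E[Z] = 0.33333333 * 0.75 = 0.25

0.25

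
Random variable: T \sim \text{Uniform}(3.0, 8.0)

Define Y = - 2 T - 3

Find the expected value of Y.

For Y = -2T - 3:
E[Y] = -2 * E[T] - 3
E[T] = (3 + 8)/2 = 5.5
E[Y] = -2 * 5.5 - 3 = -14

-14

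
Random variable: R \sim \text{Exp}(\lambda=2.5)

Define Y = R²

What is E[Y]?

Using E[X²] = Var(X) + (E[X])²:
E[R] = 0.4
Var(R) = 1/2.5^2 = 0.16
E[R²] = 0.16 + 0.4² = 0.16 + 0.16 = 0.32

0.32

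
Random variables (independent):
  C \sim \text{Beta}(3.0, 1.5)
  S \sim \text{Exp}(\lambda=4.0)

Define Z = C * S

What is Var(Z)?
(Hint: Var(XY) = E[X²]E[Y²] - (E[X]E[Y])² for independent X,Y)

Var(XY) = E[X²]E[Y²] - (E[X]E[Y])²
E[C] = 0.66666667, Var(C) = 0.04040404
E[S] = 0.25, Var(S) = 0.0625
E[C²] = 0.04040404 + 0.66666667² = 0.48484848
E[S²] = 0.0625 + 0.25² = 0.125
Var(Z) = 0.48484848*0.125 - (0.66666667*0.25)²
= 0.060606061 - 0.027777778 = 0.032828283

0.032828283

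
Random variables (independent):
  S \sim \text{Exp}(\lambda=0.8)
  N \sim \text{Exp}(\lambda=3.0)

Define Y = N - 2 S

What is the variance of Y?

For independent RVs: Var(aX + bY) = a²Var(X) + b²Var(Y)
Var(S) = 1.5625
Var(N) = 0.11111111
Var(Y) = (-2)²*1.5625 + 1²*0.11111111
= 4*1.5625 + 1*0.11111111 = 6.3611111

6.3611111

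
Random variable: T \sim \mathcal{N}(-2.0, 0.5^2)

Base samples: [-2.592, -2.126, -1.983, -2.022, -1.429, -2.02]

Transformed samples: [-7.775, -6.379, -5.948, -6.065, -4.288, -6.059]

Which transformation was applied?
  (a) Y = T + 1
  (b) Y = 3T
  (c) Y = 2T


Checking option (b) Y = 3T:
  T = -2.592 -> Y = -7.775 ✓
  T = -2.126 -> Y = -6.379 ✓
  T = -1.983 -> Y = -5.948 ✓
All samples match this transformation.

(b) 3T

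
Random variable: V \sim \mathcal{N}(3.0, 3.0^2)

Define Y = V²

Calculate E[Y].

E[V²] = Var(V) + (E[V])² = 9 + 9 = 18

18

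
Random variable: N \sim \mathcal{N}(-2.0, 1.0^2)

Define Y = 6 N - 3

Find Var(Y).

For Y = aN + b: Var(Y) = a² * Var(N)
Var(N) = 1.0^2 = 1
Var(Y) = 6² * 1 = 36 * 1 = 36

36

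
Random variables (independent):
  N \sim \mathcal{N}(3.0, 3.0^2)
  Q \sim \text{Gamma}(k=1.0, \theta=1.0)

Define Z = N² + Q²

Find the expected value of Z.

E[Z] = E[N²] + E[Q²]
E[N²] = Var(N) + E[N]² = 9 + 9 = 18
E[Q²] = Var(Q) + E[Q]² = 1 + 1 = 2
E[Z] = 18 + 2 = 20

20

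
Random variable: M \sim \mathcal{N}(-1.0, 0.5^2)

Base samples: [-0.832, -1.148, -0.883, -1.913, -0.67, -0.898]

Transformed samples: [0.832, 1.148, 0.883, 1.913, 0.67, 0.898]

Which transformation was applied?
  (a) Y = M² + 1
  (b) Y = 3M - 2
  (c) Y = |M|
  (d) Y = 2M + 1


Checking option (c) Y = |M|:
  M = -0.832 -> Y = 0.832 ✓
  M = -1.148 -> Y = 1.148 ✓
  M = -0.883 -> Y = 0.883 ✓
All samples match this transformation.

(c) |M|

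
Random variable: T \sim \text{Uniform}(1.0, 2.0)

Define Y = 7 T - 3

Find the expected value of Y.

For Y = 7T - 3:
E[Y] = 7 * E[T] - 3
E[T] = (1 + 2)/2 = 1.5
E[Y] = 7 * 1.5 - 3 = 7.5

7.5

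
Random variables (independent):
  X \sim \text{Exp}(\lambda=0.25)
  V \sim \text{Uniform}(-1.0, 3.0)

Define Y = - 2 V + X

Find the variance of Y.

For independent RVs: Var(aX + bY) = a²Var(X) + b²Var(Y)
Var(X) = 16
Var(V) = 1.3333333
Var(Y) = 1²*16 + (-2)²*1.3333333
= 1*16 + 4*1.3333333 = 21.333333

21.333333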